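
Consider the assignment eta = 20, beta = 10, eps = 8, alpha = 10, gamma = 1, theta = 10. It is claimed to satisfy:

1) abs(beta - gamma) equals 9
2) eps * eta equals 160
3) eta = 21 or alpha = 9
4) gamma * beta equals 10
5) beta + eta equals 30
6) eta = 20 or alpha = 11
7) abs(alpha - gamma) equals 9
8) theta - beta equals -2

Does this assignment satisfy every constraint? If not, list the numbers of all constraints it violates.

No — constraints 3 and 8 are not satisfied.

1) abs(10 - 1) = 9 — satisfied.
2) eps * eta = 8 * 20 = 160 — satisfied.
3) eta = 20 ≠ 21 and alpha = 10 ≠ 9; both disjuncts false — violated.
4) gamma * beta = 1 * 10 = 10 — satisfied.
5) beta + eta = 10 + 20 = 30 — satisfied.
6) eta = 20 = 20 (first disjunct) — satisfied.
7) abs(10 - 1) = 9 — satisfied.
8) theta - beta = 10 - 10 = 0, not -2 — violated.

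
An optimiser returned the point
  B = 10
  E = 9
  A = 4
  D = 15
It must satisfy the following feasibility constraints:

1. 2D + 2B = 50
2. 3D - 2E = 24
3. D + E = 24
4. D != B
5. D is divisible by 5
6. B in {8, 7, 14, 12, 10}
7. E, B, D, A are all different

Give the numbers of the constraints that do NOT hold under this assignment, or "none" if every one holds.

1. 2D + 2B = 2(15) + 2(10) = 50  yes
2. 3D - 2E = 3(15) - 2(9) = 27, not 24  no
3. D + E = 15 + 9 = 24  yes
4. D = 15, B = 10; distinct  yes
5. 15 / 5 = 3, so 5 divides 15  yes
6. B = 10 is in {8, 7, 14, 12, 10}  yes
7. values 9, 10, 15, 4 are pairwise distinct  yes

Constraint 2 does not hold.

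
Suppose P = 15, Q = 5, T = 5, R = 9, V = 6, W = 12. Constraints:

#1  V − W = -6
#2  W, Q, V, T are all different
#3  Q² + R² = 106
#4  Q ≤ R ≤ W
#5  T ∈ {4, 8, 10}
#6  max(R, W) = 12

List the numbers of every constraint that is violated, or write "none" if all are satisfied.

The assignment fails constraints 2 and 5.

#1 V − W = 6 − 12 = -6 — satisfied.
#2 Q = T = 5, not all different — violated.
#3 Q² + R² = 5² + 9² = 25 + 81 = 106 — satisfied.
#4 values 5 ≤ 9 ≤ 12 — satisfied.
#5 T = 5 is not in {4, 8, 10} — violated.
#6 max(9, 12) = 12 — satisfied.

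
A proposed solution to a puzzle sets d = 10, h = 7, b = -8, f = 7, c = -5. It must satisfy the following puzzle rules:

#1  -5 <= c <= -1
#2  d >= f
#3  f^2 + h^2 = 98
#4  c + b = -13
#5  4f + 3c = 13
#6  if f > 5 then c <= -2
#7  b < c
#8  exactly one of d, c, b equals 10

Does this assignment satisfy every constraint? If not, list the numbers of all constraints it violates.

None — every constraint holds.

#1 c = -5 lies in [-5, -1] — holds.
#2 d = 10, f = 7; 10 ≥ 7 — holds.
#3 f^2 + h^2 = 7^2 + 7^2 = 49 + 49 = 98 — holds.
#4 c + b = -5 + (-8) = -13 — holds.
#5 4f + 3c = 4(7) + 3(-5) = 13 — holds.
#6 f = 7 > 5, so we need c ≤ -2; c = -5 ≤ -2 — holds.
#7 b = -8, c = -5; -8 < -5 — holds.
#8 d=10, c=-5, b=-8; 1 of them equals 10 — holds.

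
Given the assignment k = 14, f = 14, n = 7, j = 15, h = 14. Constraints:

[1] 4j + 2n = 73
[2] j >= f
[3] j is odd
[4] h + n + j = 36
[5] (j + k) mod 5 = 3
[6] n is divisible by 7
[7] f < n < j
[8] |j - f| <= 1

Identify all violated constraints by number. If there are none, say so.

[1] 4j + 2n = 4(15) + 2(7) = 74, not 73  false
[2] j = 15, f = 14; 15 ≥ 14  true
[3] j = 15 is odd  true
[4] h + n + j = 14 + 7 + 15 = 36  true
[5] j + k = 29; 29 mod 5 = 4, not 3  false
[6] 7 / 7 = 1, so 7 divides 7  true
[7] values 14, 7, 15; f = 14 is not < n = 7  false
[8] |15 - 14| = 1; 1 ≤ 1  true

Violated: 1, 5, and 7.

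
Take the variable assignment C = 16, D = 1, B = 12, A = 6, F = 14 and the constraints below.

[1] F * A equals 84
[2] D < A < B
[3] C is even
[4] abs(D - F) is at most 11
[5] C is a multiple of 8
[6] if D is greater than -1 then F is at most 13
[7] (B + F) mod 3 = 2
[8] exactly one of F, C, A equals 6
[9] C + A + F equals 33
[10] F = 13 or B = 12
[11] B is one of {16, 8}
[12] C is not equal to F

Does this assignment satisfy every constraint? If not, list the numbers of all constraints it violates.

No — constraints 4, 6, 9, and 11 are not satisfied.

[1] F * A = 14 * 6 = 84  OK
[2] values 1 < 6 < 12  OK
[3] C = 16 is even  OK
[4] abs(1 - 14) = 13; 13 > 11, exceeds bound 11  FAIL
[5] 16 / 8 = 2, so 8 divides 16  OK
[6] D = 1 > -1, so we need F ≤ 13; but F = 14 > 13  FAIL
[7] B + F = 26; 26 mod 3 = 2  OK
[8] F=14, C=16, A=6; 1 of them equals 6  OK
[9] C + A + F = 16 + 6 + 14 = 36, not 33  FAIL
[10] F = 14 ≠ 13, but B = 12 = 12 (second disjunct)  OK
[11] B = 12 is not in {16, 8}  FAIL
[12] C = 16, F = 14; distinct  OK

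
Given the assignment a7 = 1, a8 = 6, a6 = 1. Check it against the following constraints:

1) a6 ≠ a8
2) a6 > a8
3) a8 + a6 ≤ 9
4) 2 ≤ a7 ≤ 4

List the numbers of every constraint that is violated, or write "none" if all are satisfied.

The assignment fails constraints 2, 4.

1) a6 = 1, a8 = 6; distinct — holds.
2) a6 = 1, a8 = 6; 1 ≤ 6 (want >) — does not hold.
3) a8 + a6 = 6 + 1 = 7; 7 ≤ 9 — holds.
4) a7 = 1 is outside [2, 4] — does not hold.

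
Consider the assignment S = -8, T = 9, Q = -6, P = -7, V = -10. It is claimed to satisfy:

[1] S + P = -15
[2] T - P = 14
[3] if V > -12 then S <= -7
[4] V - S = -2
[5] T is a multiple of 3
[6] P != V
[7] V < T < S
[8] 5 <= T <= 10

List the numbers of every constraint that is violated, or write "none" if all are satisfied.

Constraints 2, 7 do not hold.

[1] S + P = -8 + (-7) = -15 — holds.
[2] T - P = 9 - (-7) = 16, not 14 — fails.
[3] V = -10 > -12, so we need S ≤ -7; S = -8 ≤ -7 — holds.
[4] V - S = -10 - (-8) = -2 — holds.
[5] 9 / 3 = 3, so 3 divides 9 — holds.
[6] P = -7, V = -10; distinct — holds.
[7] values -10, 9, -8; T = 9 is not < S = -8 — fails.
[8] T = 9 lies in [5, 10] — holds.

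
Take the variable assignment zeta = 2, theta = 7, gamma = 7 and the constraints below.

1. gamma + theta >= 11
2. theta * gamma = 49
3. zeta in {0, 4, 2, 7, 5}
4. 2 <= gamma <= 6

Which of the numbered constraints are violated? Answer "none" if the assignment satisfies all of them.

The assignment fails constraint 4.

1. gamma + theta = 7 + 7 = 14; 14 ≥ 11 — holds.
2. theta * gamma = 7 * 7 = 49 — holds.
3. zeta = 2 is in {0, 4, 2, 7, 5} — holds.
4. gamma = 7 is outside [2, 6] — fails.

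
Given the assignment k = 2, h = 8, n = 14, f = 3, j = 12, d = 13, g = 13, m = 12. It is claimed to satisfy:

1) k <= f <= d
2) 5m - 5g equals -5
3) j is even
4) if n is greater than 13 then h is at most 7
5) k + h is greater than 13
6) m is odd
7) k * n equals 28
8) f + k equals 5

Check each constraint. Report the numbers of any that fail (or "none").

1) values 2 <= 3 <= 13 — holds.
2) 5m - 5g = 5(12) - 5(13) = -5 — holds.
3) j = 12 is even — holds.
4) n = 14 > 13, so we need h ≤ 7; but h = 8 > 7 — fails.
5) k + h = 2 + 8 = 10; 10 ≤ 13, bound 13 not met — fails.
6) m = 12 is even — fails.
7) k * n = 2 * 14 = 28 — holds.
8) f + k = 3 + 2 = 5 — holds.

No — constraints 4, 5, 6 are not satisfied.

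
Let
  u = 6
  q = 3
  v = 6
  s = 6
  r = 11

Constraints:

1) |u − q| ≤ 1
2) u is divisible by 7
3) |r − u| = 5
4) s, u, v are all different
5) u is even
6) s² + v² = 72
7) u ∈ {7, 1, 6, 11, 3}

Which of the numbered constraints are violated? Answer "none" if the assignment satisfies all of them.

1) |6 − 3| = 3; 3 > 1, exceeds bound 1 — does not hold.
2) 6 = 7×0 + 6, so 7 does not divide 6 — does not hold.
3) |11 − 6| = 5 — holds.
4) s = u = 6, not all different — does not hold.
5) u = 6 is even — holds.
6) s² + v² = 6² + 6² = 36 + 36 = 72 — holds.
7) u = 6 is in {7, 1, 6, 11, 3} — holds.

Constraints 1, 2, 4 do not hold.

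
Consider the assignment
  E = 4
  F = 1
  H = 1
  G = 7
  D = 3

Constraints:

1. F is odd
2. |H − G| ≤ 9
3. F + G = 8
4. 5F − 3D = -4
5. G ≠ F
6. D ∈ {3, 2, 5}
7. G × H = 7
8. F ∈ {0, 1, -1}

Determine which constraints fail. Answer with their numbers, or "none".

All constraints are satisfied.

1. F = 1 is odd — holds.
2. |1 − 7| = 6; 6 ≤ 9 — holds.
3. F + G = 1 + 7 = 8 — holds.
4. 5F − 3D = 5(1) − 3(3) = -4 — holds.
5. G = 7, F = 1; distinct — holds.
6. D = 3 is in {3, 2, 5} — holds.
7. G × H = 7 × 1 = 7 — holds.
8. F = 1 is in {0, 1, -1} — holds.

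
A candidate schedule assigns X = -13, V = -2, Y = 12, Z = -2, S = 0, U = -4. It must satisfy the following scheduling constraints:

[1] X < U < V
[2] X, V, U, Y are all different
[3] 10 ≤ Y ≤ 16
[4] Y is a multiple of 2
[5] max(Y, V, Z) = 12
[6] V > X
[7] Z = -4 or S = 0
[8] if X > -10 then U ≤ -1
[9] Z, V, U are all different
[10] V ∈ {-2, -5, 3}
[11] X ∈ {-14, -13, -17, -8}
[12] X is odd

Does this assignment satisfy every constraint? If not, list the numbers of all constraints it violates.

[1] values -13 < -4 < -2  OK
[2] values -13, -2, -4, 12 are pairwise distinct  OK
[3] Y = 12 lies in [10, 16]  OK
[4] 12 / 2 = 6, so 2 divides 12  OK
[5] max(12, -2, -2) = 12  OK
[6] V = -2, X = -13; -2 > -13  OK
[7] Z = -2 ≠ -4, but S = 0 = 0 (second disjunct)  OK
[8] X = -13, not > -10; antecedent false, conditional vacuously true  OK
[9] Z = V = -2, not all different  FAIL
[10] V = -2 is in {-2, -5, 3}  OK
[11] X = -13 is in {-14, -13, -17, -8}  OK
[12] X = -13 is odd  OK

The assignment fails constraint 9.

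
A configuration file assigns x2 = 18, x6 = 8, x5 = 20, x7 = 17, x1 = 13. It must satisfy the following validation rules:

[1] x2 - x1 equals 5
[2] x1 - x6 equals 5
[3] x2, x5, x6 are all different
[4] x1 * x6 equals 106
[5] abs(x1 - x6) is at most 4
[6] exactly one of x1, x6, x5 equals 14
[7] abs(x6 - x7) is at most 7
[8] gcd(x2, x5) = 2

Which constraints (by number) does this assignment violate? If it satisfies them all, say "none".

Constraints 4, 5, 6, and 7 do not hold.

[1] x2 - x1 = 18 - 13 = 5  ✓
[2] x1 - x6 = 13 - 8 = 5  ✓
[3] values 18, 20, 8 are pairwise distinct  ✓
[4] x1 * x6 = 13 * 8 = 104, not 106  ✗
[5] abs(13 - 8) = 5; 5 > 4, exceeds bound 4  ✗
[6] x1=13, x6=8, x5=20; 0 of them equal 14, not exactly one  ✗
[7] abs(8 - 17) = 9; 9 > 7, exceeds bound 7  ✗
[8] gcd(18, 20) = 2  ✓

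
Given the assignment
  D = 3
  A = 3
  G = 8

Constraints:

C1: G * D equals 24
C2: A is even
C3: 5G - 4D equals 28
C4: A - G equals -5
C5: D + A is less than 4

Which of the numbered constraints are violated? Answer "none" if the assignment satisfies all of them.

Constraints 2, 5 do not hold.

C1: G * D = 8 * 3 = 24  holds
C2: A = 3 is odd  fails
C3: 5G - 4D = 5(8) - 4(3) = 28  holds
C4: A - G = 3 - 8 = -5  holds
C5: D + A = 3 + 3 = 6; 6 ≥ 4, bound 4 not met  fails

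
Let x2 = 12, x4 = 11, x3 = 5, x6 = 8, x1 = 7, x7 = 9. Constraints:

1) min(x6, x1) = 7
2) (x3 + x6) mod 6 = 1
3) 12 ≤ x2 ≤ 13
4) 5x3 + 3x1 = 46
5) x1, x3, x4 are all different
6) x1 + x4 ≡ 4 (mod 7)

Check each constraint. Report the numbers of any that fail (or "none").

The assignment satisfies every constraint.

1) min(8, 7) = 7 — holds.
2) x3 + x6 = 13; 13 mod 6 = 1 — holds.
3) x2 = 12 lies in [12, 13] — holds.
4) 5x3 + 3x1 = 5(5) + 3(7) = 46 — holds.
5) values 7, 5, 11 are pairwise distinct — holds.
6) x1 + x4 = 18; 18 mod 7 = 4 — holds.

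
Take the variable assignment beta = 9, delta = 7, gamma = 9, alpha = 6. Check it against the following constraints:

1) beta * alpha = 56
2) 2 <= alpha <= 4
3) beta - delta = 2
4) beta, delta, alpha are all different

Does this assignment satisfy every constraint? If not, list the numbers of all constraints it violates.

Constraints 1, 2 are violated.

1) beta * alpha = 9 * 6 = 54, not 56  ✗
2) alpha = 6 is outside [2, 4]  ✗
3) beta - delta = 9 - 7 = 2  ✓
4) values 9, 7, 6 are pairwise distinct  ✓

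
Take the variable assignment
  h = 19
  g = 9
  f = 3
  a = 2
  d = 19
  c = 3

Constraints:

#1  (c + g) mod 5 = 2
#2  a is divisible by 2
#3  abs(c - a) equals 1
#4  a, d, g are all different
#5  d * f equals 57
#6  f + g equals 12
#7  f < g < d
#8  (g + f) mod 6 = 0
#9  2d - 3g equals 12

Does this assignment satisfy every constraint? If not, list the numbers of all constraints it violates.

Constraint 9 is violated.

#1 c + g = 12; 12 mod 5 = 2  ✓
#2 2 / 2 = 1, so 2 divides 2  ✓
#3 abs(3 - 2) = 1  ✓
#4 values 2, 19, 9 are pairwise distinct  ✓
#5 d * f = 19 * 3 = 57  ✓
#6 f + g = 3 + 9 = 12  ✓
#7 values 3 < 9 < 19  ✓
#8 g + f = 12; 12 mod 6 = 0  ✓
#9 2d - 3g = 2(19) - 3(9) = 11, not 12  ✗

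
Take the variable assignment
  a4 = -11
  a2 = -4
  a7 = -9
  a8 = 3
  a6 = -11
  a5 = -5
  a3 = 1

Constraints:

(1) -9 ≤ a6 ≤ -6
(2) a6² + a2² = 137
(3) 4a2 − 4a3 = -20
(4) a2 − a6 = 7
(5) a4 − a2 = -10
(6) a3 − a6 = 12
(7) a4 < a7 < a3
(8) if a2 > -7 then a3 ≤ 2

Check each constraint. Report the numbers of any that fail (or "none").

(1) a6 = -11 is outside [-9, -6] — does not hold.
(2) a6² + a2² = (-11)² + (-4)² = 121 + 16 = 137 — holds.
(3) 4a2 − 4a3 = 4(-4) − 4(1) = -20 — holds.
(4) a2 − a6 = -4 − (-11) = 7 — holds.
(5) a4 − a2 = -11 − (-4) = -7, not -10 — does not hold.
(6) a3 − a6 = 1 − (-11) = 12 — holds.
(7) values -11 < -9 < 1 — holds.
(8) a2 = -4 > -7, so we need a3 ≤ 2; a3 = 1 ≤ 2 — holds.

No — constraints 1 and 5 are not satisfied.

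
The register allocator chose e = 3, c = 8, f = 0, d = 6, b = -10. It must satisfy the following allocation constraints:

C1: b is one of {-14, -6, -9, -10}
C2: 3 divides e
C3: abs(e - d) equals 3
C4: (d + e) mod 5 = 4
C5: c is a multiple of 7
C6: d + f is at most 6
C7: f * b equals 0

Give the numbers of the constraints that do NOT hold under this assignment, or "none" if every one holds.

The assignment fails constraint 5.

C1: b = -10 is in {-14, -6, -9, -10} — holds.
C2: 3 / 3 = 1, so 3 divides 3 — holds.
C3: abs(3 - 6) = 3 — holds.
C4: d + e = 9; 9 mod 5 = 4 — holds.
C5: 8 = 7*1 + 1, so 7 does not divide 8 — does not hold.
C6: d + f = 6 + 0 = 6; 6 ≤ 6 — holds.
C7: f * b = 0 * (-10) = 0 — holds.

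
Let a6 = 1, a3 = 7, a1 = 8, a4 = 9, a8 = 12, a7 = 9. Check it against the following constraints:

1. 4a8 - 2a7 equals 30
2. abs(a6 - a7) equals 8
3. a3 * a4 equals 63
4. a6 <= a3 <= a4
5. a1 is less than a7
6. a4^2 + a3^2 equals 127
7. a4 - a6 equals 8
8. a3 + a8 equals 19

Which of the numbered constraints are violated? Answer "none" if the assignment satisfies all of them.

Constraint 6 is violated.

1. 4a8 - 2a7 = 4(12) - 2(9) = 30 — satisfied.
2. abs(1 - 9) = 8 — satisfied.
3. a3 * a4 = 7 * 9 = 63 — satisfied.
4. values 1 <= 7 <= 9 — satisfied.
5. a1 = 8, a7 = 9; 8 < 9 — satisfied.
6. a4^2 + a3^2 = 9^2 + 7^2 = 81 + 49 = 130, not 127 — violated.
7. a4 - a6 = 9 - 1 = 8 — satisfied.
8. a3 + a8 = 7 + 12 = 19 — satisfied.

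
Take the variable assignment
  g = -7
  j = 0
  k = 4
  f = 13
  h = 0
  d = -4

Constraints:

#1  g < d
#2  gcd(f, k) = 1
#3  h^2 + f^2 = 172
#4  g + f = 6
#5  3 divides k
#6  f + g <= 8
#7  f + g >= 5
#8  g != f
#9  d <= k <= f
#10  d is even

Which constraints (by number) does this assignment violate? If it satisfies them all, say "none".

Constraints 3 and 5 do not hold.

#1 g = -7, d = -4; -7 < -4  OK
#2 gcd(13, 4) = 1  OK
#3 h^2 + f^2 = 0^2 + 13^2 = 0 + 169 = 169, not 172  FAIL
#4 g + f = -7 + 13 = 6  OK
#5 4 = 3*1 + 1, so 3 does not divide 4  FAIL
#6 f + g = 13 + (-7) = 6; 6 ≤ 8  OK
#7 f + g = 13 + (-7) = 6; 6 ≥ 5  OK
#8 g = -7, f = 13; distinct  OK
#9 values -4 <= 4 <= 13  OK
#10 d = -4 is even  OK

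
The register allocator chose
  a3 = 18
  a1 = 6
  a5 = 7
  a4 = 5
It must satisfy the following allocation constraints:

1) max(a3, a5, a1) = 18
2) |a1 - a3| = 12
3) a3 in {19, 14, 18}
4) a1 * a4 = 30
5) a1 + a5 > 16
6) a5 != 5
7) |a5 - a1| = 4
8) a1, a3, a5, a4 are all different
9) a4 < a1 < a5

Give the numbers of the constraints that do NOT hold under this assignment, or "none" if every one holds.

Constraints 5, 7 do not hold.

1) max(18, 7, 6) = 18 — OK.
2) |6 - 18| = 12 — OK.
3) a3 = 18 is in {19, 14, 18} — OK.
4) a1 * a4 = 6 * 5 = 30 — OK.
5) a1 + a5 = 6 + 7 = 13; 13 ≤ 16, bound 16 not met — violated.
6) a5 = 7, and 7 ≠ 5 — OK.
7) |7 - 6| = 1, not 4 — violated.
8) values 6, 18, 7, 5 are pairwise distinct — OK.
9) values 5 < 6 < 7 — OK.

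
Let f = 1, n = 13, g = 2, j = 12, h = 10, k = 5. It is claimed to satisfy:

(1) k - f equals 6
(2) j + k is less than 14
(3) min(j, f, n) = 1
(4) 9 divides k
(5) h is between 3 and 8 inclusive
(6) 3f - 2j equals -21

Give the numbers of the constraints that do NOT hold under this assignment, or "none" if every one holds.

(1) k - f = 5 - 1 = 4, not 6 — violated.
(2) j + k = 12 + 5 = 17; 17 ≥ 14, bound 14 not met — violated.
(3) min(12, 1, 13) = 1 — OK.
(4) 5 = 9*0 + 5, so 9 does not divide 5 — violated.
(5) h = 10 is outside [3, 8] — violated.
(6) 3f - 2j = 3(1) - 2(12) = -21 — OK.

Constraints 1, 2, 4, and 5 are violated.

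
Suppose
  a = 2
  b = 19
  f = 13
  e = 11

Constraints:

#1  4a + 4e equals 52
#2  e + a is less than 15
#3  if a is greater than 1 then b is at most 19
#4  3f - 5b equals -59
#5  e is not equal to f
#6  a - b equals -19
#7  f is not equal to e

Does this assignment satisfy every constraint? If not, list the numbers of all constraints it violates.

Violated: 4, 6.

#1 4a + 4e = 4(2) + 4(11) = 52  yes
#2 e + a = 11 + 2 = 13; 13 < 15  yes
#3 a = 2 > 1, so we need b ≤ 19; b = 19 ≤ 19  yes
#4 3f - 5b = 3(13) - 5(19) = -56, not -59  no
#5 e = 11, f = 13; distinct  yes
#6 a - b = 2 - 19 = -17, not -19  no
#7 f = 13, e = 11; distinct  yes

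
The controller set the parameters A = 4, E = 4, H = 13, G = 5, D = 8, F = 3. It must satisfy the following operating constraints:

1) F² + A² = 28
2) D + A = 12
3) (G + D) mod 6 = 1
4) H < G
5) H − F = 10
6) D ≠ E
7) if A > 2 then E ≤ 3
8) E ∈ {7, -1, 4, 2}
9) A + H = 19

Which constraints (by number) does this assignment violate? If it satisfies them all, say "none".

The assignment fails constraints 1, 4, 7, and 9.

1) F² + A² = 3² + 4² = 9 + 16 = 25, not 28  ✗
2) D + A = 8 + 4 = 12  ✓
3) G + D = 13; 13 mod 6 = 1  ✓
4) H = 13, G = 5; 13 ≥ 5 (want <)  ✗
5) H − F = 13 − 3 = 10  ✓
6) D = 8, E = 4; distinct  ✓
7) A = 4 > 2, so we need E ≤ 3; but E = 4 > 3  ✗
8) E = 4 is in {7, -1, 4, 2}  ✓
9) A + H = 4 + 13 = 17, not 19  ✗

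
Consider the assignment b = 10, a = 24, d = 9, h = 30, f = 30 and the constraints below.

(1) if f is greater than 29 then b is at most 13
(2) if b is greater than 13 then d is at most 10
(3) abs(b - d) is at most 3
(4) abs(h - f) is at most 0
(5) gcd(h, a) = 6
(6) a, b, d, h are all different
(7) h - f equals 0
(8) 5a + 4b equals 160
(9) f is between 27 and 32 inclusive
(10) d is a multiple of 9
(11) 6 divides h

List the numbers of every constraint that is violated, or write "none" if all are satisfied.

All constraints are satisfied.

(1) f = 30 > 29, so we need b ≤ 13; b = 10 ≤ 13  holds
(2) b = 10, not > 13; antecedent false, conditional vacuously true  holds
(3) abs(10 - 9) = 1; 1 ≤ 3  holds
(4) abs(30 - 30) = 0; 0 ≤ 0  holds
(5) gcd(30, 24) = 6  holds
(6) values 24, 10, 9, 30 are pairwise distinct  holds
(7) h - f = 30 - 30 = 0  holds
(8) 5a + 4b = 5(24) + 4(10) = 160  holds
(9) f = 30 lies in [27, 32]  holds
(10) 9 / 9 = 1, so 9 divides 9  holds
(11) 30 / 6 = 5, so 6 divides 30  holds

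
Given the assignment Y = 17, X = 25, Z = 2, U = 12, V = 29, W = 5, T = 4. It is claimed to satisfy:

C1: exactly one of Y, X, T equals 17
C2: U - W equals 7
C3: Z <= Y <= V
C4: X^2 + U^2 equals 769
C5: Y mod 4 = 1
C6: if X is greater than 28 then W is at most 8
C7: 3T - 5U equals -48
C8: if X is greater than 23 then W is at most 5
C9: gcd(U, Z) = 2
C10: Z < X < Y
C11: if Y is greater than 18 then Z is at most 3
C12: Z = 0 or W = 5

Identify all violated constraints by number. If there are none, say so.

Constraint 10 does not hold.

C1: Y=17, X=25, T=4; 1 of them equals 17 — OK.
C2: U - W = 12 - 5 = 7 — OK.
C3: values 2 <= 17 <= 29 — OK.
C4: X^2 + U^2 = 25^2 + 12^2 = 625 + 144 = 769 — OK.
C5: 17 mod 4 = 1 — OK.
C6: X = 25, not > 28; antecedent false, conditional vacuously true — OK.
C7: 3T - 5U = 3(4) - 5(12) = -48 — OK.
C8: X = 25 > 23, so we need W ≤ 5; W = 5 ≤ 5 — OK.
C9: gcd(12, 2) = 2 — OK.
C10: values 2, 25, 17; X = 25 is not < Y = 17 — violated.
C11: Y = 17, not > 18; antecedent false, conditional vacuously true — OK.
C12: Z = 2 ≠ 0, but W = 5 = 5 (second disjunct) — OK.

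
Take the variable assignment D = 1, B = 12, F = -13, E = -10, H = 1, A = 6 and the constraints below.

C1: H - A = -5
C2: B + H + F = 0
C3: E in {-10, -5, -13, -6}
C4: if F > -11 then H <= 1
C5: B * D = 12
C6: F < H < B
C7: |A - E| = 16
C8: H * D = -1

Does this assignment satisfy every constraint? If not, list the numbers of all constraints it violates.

C1: H - A = 1 - 6 = -5 — holds.
C2: B + H + F = 12 + 1 + (-13) = 0 — holds.
C3: E = -10 is in {-10, -5, -13, -6} — holds.
C4: F = -13, not > -11; antecedent false, conditional vacuously true — holds.
C5: B * D = 12 * 1 = 12 — holds.
C6: values -13 < 1 < 12 — holds.
C7: |6 - (-10)| = 16 — holds.
C8: H * D = 1 * 1 = 1, not -1 — fails.

Constraint 8 is violated.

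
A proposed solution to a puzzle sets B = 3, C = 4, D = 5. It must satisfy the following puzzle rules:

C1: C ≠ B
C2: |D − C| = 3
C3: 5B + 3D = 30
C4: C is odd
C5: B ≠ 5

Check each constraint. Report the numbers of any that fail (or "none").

The assignment fails constraints 2, 4.

C1: C = 4, B = 3; distinct  yes
C2: |5 − 4| = 1, not 3  no
C3: 5B + 3D = 5(3) + 3(5) = 30  yes
C4: C = 4 is even  no
C5: B = 3, and 3 ≠ 5  yes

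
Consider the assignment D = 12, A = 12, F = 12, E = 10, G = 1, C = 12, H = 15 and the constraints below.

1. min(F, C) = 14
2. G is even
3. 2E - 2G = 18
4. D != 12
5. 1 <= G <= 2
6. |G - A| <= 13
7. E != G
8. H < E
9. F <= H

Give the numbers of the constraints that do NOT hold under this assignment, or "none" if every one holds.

The assignment fails constraints 1, 2, 4, and 8.

1. min(12, 12) = 12, not 14 — violated.
2. G = 1 is odd — violated.
3. 2E - 2G = 2(10) - 2(1) = 18 — OK.
4. D = 12, but 12 is required to differ — violated.
5. G = 1 lies in [1, 2] — OK.
6. |1 - 12| = 11; 11 ≤ 13 — OK.
7. E = 10, G = 1; distinct — OK.
8. H = 15, E = 10; 15 ≥ 10 (want <) — violated.
9. F = 12, H = 15; 12 ≤ 15 — OK.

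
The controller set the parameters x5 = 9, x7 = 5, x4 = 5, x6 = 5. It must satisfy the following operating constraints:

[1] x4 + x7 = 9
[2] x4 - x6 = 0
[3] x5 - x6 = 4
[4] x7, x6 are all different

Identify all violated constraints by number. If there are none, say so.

Constraints 1 and 4 are violated.

[1] x4 + x7 = 5 + 5 = 10, not 9  false
[2] x4 - x6 = 5 - 5 = 0  true
[3] x5 - x6 = 9 - 5 = 4  true
[4] x7 = x6 = 5, not all different  false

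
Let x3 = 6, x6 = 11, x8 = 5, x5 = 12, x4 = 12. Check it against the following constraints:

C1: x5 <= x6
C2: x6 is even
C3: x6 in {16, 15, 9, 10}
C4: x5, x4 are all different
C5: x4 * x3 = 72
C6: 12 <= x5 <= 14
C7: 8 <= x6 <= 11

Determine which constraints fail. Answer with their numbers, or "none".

No — constraints 1, 2, 3, 4 are not satisfied.

C1: x5 = 12, x6 = 11; 12 > 11 (want ≤) — violated.
C2: x6 = 11 is odd — violated.
C3: x6 = 11 is not in {16, 15, 9, 10} — violated.
C4: x5 = x4 = 12, not all different — violated.
C5: x4 * x3 = 12 * 6 = 72 — OK.
C6: x5 = 12 lies in [12, 14] — OK.
C7: x6 = 11 lies in [8, 11] — OK.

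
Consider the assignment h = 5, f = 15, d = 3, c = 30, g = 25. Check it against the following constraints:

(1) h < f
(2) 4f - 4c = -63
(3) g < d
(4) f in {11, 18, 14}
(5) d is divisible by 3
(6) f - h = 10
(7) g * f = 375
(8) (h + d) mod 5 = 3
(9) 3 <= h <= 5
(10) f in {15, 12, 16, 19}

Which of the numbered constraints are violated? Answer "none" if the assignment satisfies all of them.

(1) h = 5, f = 15; 5 < 15  OK
(2) 4f - 4c = 4(15) - 4(30) = -60, not -63  FAIL
(3) g = 25, d = 3; 25 ≥ 3 (want <)  FAIL
(4) f = 15 is not in {11, 18, 14}  FAIL
(5) 3 / 3 = 1, so 3 divides 3  OK
(6) f - h = 15 - 5 = 10  OK
(7) g * f = 25 * 15 = 375  OK
(8) h + d = 8; 8 mod 5 = 3  OK
(9) h = 5 lies in [3, 5]  OK
(10) f = 15 is in {15, 12, 16, 19}  OK

Violated: 2, 3, and 4.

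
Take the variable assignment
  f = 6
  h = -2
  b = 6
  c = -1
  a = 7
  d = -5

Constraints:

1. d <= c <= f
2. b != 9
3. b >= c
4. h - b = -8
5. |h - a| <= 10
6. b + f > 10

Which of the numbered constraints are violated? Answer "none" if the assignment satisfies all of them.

1. values -5 <= -1 <= 6 — holds.
2. b = 6, and 6 ≠ 9 — holds.
3. b = 6, c = -1; 6 ≥ -1 — holds.
4. h - b = -2 - 6 = -8 — holds.
5. |-2 - 7| = 9; 9 ≤ 10 — holds.
6. b + f = 6 + 6 = 12; 12 > 10 — holds.

Yes — all constraints hold.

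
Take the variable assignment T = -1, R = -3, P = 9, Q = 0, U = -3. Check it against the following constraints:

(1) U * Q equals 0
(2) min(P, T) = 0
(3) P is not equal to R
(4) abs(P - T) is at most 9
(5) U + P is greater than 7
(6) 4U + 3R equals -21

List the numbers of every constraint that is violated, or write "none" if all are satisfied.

Violated: 2, 4, and 5.

(1) U * Q = -3 * 0 = 0  holds
(2) min(9, -1) = -1, not 0  fails
(3) P = 9, R = -3; distinct  holds
(4) abs(9 - (-1)) = 10; 10 > 9, exceeds bound 9  fails
(5) U + P = -3 + 9 = 6; 6 ≤ 7, bound 7 not met  fails
(6) 4U + 3R = 4(-3) + 3(-3) = -21  holds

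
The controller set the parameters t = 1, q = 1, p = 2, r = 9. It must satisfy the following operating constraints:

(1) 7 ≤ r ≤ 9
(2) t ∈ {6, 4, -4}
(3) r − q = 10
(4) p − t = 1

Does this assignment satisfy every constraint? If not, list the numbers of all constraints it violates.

(1) r = 9 lies in [7, 9] — satisfied.
(2) t = 1 is not in {6, 4, -4} — violated.
(3) r − q = 9 − 1 = 8, not 10 — violated.
(4) p − t = 2 − 1 = 1 — satisfied.

No — constraints 2 and 3 are not satisfied.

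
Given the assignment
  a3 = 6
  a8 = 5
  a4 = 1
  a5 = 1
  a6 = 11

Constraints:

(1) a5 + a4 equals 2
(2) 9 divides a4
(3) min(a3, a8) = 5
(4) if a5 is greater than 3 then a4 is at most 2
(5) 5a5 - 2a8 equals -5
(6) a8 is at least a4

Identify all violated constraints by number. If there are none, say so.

(1) a5 + a4 = 1 + 1 = 2  OK
(2) 1 = 9*0 + 1, so 9 does not divide 1  FAIL
(3) min(6, 5) = 5  OK
(4) a5 = 1, not > 3; antecedent false, conditional vacuously true  OK
(5) 5a5 - 2a8 = 5(1) - 2(5) = -5  OK
(6) a8 = 5, a4 = 1; 5 ≥ 1  OK

No — constraint 2 is not satisfied.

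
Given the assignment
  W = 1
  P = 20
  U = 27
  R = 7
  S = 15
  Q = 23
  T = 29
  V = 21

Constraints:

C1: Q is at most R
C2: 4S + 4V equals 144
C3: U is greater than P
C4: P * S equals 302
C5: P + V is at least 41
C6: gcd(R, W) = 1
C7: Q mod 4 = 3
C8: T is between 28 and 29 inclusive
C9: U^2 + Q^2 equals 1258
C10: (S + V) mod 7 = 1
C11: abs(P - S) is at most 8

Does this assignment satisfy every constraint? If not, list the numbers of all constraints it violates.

C1: Q = 23, R = 7; 23 > 7 (want ≤) — violated.
C2: 4S + 4V = 4(15) + 4(21) = 144 — satisfied.
C3: U = 27, P = 20; 27 > 20 — satisfied.
C4: P * S = 20 * 15 = 300, not 302 — violated.
C5: P + V = 20 + 21 = 41; 41 ≥ 41 — satisfied.
C6: gcd(7, 1) = 1 — satisfied.
C7: 23 mod 4 = 3 — satisfied.
C8: T = 29 lies in [28, 29] — satisfied.
C9: U^2 + Q^2 = 27^2 + 23^2 = 729 + 529 = 1258 — satisfied.
C10: S + V = 36; 36 mod 7 = 1 — satisfied.
C11: abs(20 - 15) = 5; 5 ≤ 8 — satisfied.

Constraints 1 and 4 are violated.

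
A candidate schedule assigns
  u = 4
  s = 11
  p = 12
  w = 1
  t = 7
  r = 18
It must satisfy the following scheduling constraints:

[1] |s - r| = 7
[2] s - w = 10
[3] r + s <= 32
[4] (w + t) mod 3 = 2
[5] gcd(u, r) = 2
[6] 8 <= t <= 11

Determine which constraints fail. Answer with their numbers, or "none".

[1] |11 - 18| = 7 — satisfied.
[2] s - w = 11 - 1 = 10 — satisfied.
[3] r + s = 18 + 11 = 29; 29 ≤ 32 — satisfied.
[4] w + t = 8; 8 mod 3 = 2 — satisfied.
[5] gcd(4, 18) = 2 — satisfied.
[6] t = 7 is outside [8, 11] — violated.

Constraint 6 is violated.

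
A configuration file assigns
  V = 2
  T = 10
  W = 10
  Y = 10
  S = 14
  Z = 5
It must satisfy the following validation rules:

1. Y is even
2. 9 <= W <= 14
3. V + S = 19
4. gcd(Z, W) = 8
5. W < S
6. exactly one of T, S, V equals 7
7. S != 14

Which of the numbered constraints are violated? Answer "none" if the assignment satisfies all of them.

Violated: 3, 4, 6, and 7.

1. Y = 10 is even  ✔
2. W = 10 lies in [9, 14]  ✔
3. V + S = 2 + 14 = 16, not 19  ✘
4. gcd(5, 10) = 5, not 8  ✘
5. W = 10, S = 14; 10 < 14  ✔
6. T=10, S=14, V=2; 0 of them equal 7, not exactly one  ✘
7. S = 14, but 14 is required to differ  ✘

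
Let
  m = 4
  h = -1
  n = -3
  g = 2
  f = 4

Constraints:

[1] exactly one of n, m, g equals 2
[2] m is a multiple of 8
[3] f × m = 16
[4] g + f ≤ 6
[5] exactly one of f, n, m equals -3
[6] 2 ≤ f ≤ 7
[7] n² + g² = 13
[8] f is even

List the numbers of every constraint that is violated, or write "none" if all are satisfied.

[1] n=-3, m=4, g=2; 1 of them equals 2  yes
[2] 4 = 8×0 + 4, so 8 does not divide 4  no
[3] f × m = 4 × 4 = 16  yes
[4] g + f = 2 + 4 = 6; 6 ≤ 6  yes
[5] f=4, n=-3, m=4; 1 of them equals -3  yes
[6] f = 4 lies in [2, 7]  yes
[7] n² + g² = (-3)² + 2² = 9 + 4 = 13  yes
[8] f = 4 is even  yes

No — constraint 2 is not satisfied.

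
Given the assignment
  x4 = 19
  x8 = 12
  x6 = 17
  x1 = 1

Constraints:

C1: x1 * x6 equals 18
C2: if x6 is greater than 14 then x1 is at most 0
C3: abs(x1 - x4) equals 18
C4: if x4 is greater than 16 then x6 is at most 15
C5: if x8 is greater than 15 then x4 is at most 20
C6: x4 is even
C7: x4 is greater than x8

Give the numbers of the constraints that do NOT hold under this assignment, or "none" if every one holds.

No — constraints 1, 2, 4, 6 are not satisfied.

C1: x1 * x6 = 1 * 17 = 17, not 18  false
C2: x6 = 17 > 14, so we need x1 ≤ 0; but x1 = 1 > 0  false
C3: abs(1 - 19) = 18  true
C4: x4 = 19 > 16, so we need x6 ≤ 15; but x6 = 17 > 15  false
C5: x8 = 12, not > 15; antecedent false, conditional vacuously true  true
C6: x4 = 19 is odd  false
C7: x4 = 19, x8 = 12; 19 > 12  true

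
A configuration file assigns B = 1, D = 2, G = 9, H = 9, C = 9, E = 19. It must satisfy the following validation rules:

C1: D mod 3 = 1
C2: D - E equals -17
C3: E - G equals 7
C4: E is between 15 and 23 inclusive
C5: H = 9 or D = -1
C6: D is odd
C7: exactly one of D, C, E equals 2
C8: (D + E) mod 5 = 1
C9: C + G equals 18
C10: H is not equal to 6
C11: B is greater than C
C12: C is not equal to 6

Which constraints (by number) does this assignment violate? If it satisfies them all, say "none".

Violated: 1, 3, 6, 11.

C1: 2 mod 3 = 2, not 1  ✘
C2: D - E = 2 - 19 = -17  ✔
C3: E - G = 19 - 9 = 10, not 7  ✘
C4: E = 19 lies in [15, 23]  ✔
C5: H = 9 = 9 (first disjunct)  ✔
C6: D = 2 is even  ✘
C7: D=2, C=9, E=19; 1 of them equals 2  ✔
C8: D + E = 21; 21 mod 5 = 1  ✔
C9: C + G = 9 + 9 = 18  ✔
C10: H = 9, and 9 ≠ 6  ✔
C11: B = 1, C = 9; 1 ≤ 9 (want >)  ✘
C12: C = 9, and 9 ≠ 6  ✔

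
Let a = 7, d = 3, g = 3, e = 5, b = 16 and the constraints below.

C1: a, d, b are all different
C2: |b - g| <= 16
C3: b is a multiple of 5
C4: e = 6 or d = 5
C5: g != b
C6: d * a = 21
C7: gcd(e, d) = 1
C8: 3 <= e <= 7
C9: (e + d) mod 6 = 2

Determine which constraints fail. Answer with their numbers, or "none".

No — constraints 3 and 4 are not satisfied.

C1: values 7, 3, 16 are pairwise distinct  yes
C2: |16 - 3| = 13; 13 ≤ 16  yes
C3: 16 = 5*3 + 1, so 5 does not divide 16  no
C4: e = 5 ≠ 6 and d = 3 ≠ 5; both disjuncts false  no
C5: g = 3, b = 16; distinct  yes
C6: d * a = 3 * 7 = 21  yes
C7: gcd(5, 3) = 1  yes
C8: e = 5 lies in [3, 7]  yes
C9: e + d = 8; 8 mod 6 = 2  yes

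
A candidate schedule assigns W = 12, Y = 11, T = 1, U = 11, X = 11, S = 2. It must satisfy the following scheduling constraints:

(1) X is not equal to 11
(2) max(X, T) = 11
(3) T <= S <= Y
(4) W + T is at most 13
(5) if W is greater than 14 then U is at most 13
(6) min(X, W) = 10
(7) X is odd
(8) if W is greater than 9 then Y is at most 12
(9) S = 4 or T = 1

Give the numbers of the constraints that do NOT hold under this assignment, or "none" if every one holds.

No — constraints 1, 6 are not satisfied.

(1) X = 11, but 11 is required to differ — violated.
(2) max(11, 1) = 11 — OK.
(3) values 1 <= 2 <= 11 — OK.
(4) W + T = 12 + 1 = 13; 13 ≤ 13 — OK.
(5) W = 12, not > 14; antecedent false, conditional vacuously true — OK.
(6) min(11, 12) = 11, not 10 — violated.
(7) X = 11 is odd — OK.
(8) W = 12 > 9, so we need Y ≤ 12; Y = 11 ≤ 12 — OK.
(9) S = 2 ≠ 4, but T = 1 = 1 (second disjunct) — OK.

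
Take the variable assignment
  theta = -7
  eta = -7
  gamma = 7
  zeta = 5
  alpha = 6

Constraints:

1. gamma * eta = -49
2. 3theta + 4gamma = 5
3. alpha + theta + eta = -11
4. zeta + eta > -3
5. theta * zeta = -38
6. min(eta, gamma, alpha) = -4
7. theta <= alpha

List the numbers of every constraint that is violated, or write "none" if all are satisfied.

The assignment fails constraints 2, 3, 5, and 6.

1. gamma * eta = 7 * (-7) = -49  ✔
2. 3theta + 4gamma = 3(-7) + 4(7) = 7, not 5  ✘
3. alpha + theta + eta = 6 + (-7) + (-7) = -8, not -11  ✘
4. zeta + eta = 5 + (-7) = -2; -2 > -3  ✔
5. theta * zeta = -7 * 5 = -35, not -38  ✘
6. min(-7, 7, 6) = -7, not -4  ✘
7. theta = -7, alpha = 6; -7 ≤ 6  ✔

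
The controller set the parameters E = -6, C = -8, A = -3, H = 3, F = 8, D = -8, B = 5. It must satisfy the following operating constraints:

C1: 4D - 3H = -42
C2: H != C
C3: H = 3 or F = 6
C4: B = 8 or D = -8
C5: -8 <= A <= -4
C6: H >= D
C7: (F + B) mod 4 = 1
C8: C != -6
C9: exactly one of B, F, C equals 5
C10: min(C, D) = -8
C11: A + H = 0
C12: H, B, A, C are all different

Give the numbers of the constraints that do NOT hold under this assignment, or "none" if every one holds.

C1: 4D - 3H = 4(-8) - 3(3) = -41, not -42  ✘
C2: H = 3, C = -8; distinct  ✔
C3: H = 3 = 3 (first disjunct)  ✔
C4: B = 5 ≠ 8, but D = -8 = -8 (second disjunct)  ✔
C5: A = -3 is outside [-8, -4]  ✘
C6: H = 3, D = -8; 3 ≥ -8  ✔
C7: F + B = 13; 13 mod 4 = 1  ✔
C8: C = -8, and -8 ≠ -6  ✔
C9: B=5, F=8, C=-8; 1 of them equals 5  ✔
C10: min(-8, -8) = -8  ✔
C11: A + H = -3 + 3 = 0  ✔
C12: values 3, 5, -3, -8 are pairwise distinct  ✔

The assignment fails constraints 1 and 5.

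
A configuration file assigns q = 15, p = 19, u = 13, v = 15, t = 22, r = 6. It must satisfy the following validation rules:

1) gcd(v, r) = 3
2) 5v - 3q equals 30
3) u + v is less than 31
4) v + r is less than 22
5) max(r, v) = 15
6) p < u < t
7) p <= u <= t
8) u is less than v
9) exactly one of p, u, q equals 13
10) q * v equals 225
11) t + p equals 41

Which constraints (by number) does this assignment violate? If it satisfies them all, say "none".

The assignment fails constraints 6, 7.

1) gcd(15, 6) = 3 — holds.
2) 5v - 3q = 5(15) - 3(15) = 30 — holds.
3) u + v = 13 + 15 = 28; 28 < 31 — holds.
4) v + r = 15 + 6 = 21; 21 < 22 — holds.
5) max(6, 15) = 15 — holds.
6) values 19, 13, 22; p = 19 is not < u = 13 — fails.
7) values 19, 13, 22; p = 19 is not <= u = 13 — fails.
8) u = 13, v = 15; 13 < 15 — holds.
9) p=19, u=13, q=15; 1 of them equals 13 — holds.
10) q * v = 15 * 15 = 225 — holds.
11) t + p = 22 + 19 = 41 — holds.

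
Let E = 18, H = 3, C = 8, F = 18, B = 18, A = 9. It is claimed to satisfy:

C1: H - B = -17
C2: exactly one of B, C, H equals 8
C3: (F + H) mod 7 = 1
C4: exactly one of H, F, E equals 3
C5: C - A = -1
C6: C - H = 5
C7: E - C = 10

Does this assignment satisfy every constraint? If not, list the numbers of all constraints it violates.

Constraints 1 and 3 do not hold.

C1: H - B = 3 - 18 = -15, not -17 — violated.
C2: B=18, C=8, H=3; 1 of them equals 8 — OK.
C3: F + H = 21; 21 mod 7 = 0, not 1 — violated.
C4: H=3, F=18, E=18; 1 of them equals 3 — OK.
C5: C - A = 8 - 9 = -1 — OK.
C6: C - H = 8 - 3 = 5 — OK.
C7: E - C = 18 - 8 = 10 — OK.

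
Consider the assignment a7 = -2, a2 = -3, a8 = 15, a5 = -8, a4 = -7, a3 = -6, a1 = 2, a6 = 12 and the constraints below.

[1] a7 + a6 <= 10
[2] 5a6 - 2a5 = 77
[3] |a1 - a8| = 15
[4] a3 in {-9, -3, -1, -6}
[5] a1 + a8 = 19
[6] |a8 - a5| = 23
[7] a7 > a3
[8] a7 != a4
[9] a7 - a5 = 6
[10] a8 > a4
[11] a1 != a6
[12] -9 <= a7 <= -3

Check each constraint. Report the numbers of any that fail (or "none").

[1] a7 + a6 = -2 + 12 = 10; 10 ≤ 10  true
[2] 5a6 - 2a5 = 5(12) - 2(-8) = 76, not 77  false
[3] |2 - 15| = 13, not 15  false
[4] a3 = -6 is in {-9, -3, -1, -6}  true
[5] a1 + a8 = 2 + 15 = 17, not 19  false
[6] |15 - (-8)| = 23  true
[7] a7 = -2, a3 = -6; -2 > -6  true
[8] a7 = -2, a4 = -7; distinct  true
[9] a7 - a5 = -2 - (-8) = 6  true
[10] a8 = 15, a4 = -7; 15 > -7  true
[11] a1 = 2, a6 = 12; distinct  true
[12] a7 = -2 is outside [-9, -3]  false

Constraints 2, 3, 5, 12 do not hold.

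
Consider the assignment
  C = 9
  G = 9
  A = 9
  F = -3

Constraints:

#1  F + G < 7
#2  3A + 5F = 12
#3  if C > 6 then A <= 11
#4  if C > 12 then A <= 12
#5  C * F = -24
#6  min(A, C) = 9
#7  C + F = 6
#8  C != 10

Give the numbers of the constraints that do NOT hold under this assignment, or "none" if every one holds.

No — constraint 5 is not satisfied.

#1 F + G = -3 + 9 = 6; 6 < 7 — satisfied.
#2 3A + 5F = 3(9) + 5(-3) = 12 — satisfied.
#3 C = 9 > 6, so we need A ≤ 11; A = 9 ≤ 11 — satisfied.
#4 C = 9, not > 12; antecedent false, conditional vacuously true — satisfied.
#5 C * F = 9 * (-3) = -27, not -24 — violated.
#6 min(9, 9) = 9 — satisfied.
#7 C + F = 9 + (-3) = 6 — satisfied.
#8 C = 9, and 9 ≠ 10 — satisfied.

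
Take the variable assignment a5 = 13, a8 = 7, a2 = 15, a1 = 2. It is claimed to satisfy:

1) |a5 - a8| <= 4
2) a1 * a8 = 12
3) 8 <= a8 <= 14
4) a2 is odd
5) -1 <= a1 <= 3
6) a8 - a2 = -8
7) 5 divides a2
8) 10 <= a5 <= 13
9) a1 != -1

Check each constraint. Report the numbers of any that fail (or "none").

The assignment fails constraints 1, 2, and 3.

1) |13 - 7| = 6; 6 > 4, exceeds bound 4  fails
2) a1 * a8 = 2 * 7 = 14, not 12  fails
3) a8 = 7 is outside [8, 14]  fails
4) a2 = 15 is odd  holds
5) a1 = 2 lies in [-1, 3]  holds
6) a8 - a2 = 7 - 15 = -8  holds
7) 15 / 5 = 3, so 5 divides 15  holds
8) a5 = 13 lies in [10, 13]  holds
9) a1 = 2, and 2 ≠ -1  holds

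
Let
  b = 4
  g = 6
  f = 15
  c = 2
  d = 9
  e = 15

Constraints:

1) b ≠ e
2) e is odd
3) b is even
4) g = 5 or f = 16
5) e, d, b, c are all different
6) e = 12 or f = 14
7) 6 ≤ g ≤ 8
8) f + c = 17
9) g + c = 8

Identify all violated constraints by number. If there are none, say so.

1) b = 4, e = 15; distinct  ✔
2) e = 15 is odd  ✔
3) b = 4 is even  ✔
4) g = 6 ≠ 5 and f = 15 ≠ 16; both disjuncts false  ✘
5) values 15, 9, 4, 2 are pairwise distinct  ✔
6) e = 15 ≠ 12 and f = 15 ≠ 14; both disjuncts false  ✘
7) g = 6 lies in [6, 8]  ✔
8) f + c = 15 + 2 = 17  ✔
9) g + c = 6 + 2 = 8  ✔

Constraints 4 and 6 are violated.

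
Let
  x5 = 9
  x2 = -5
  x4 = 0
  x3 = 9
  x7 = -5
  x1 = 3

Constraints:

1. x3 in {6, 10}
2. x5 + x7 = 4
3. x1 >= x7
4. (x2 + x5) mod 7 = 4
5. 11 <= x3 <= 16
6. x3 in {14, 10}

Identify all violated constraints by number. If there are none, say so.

Constraints 1, 5, and 6 do not hold.

1. x3 = 9 is not in {6, 10} — violated.
2. x5 + x7 = 9 + (-5) = 4 — OK.
3. x1 = 3, x7 = -5; 3 ≥ -5 — OK.
4. x2 + x5 = 4; 4 mod 7 = 4 — OK.
5. x3 = 9 is outside [11, 16] — violated.
6. x3 = 9 is not in {14, 10} — violated.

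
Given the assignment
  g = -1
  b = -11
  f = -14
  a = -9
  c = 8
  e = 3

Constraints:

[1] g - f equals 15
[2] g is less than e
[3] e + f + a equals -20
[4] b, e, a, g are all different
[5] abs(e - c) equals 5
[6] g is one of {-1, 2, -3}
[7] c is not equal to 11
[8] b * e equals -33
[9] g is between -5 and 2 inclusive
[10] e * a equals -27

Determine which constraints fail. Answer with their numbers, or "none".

[1] g - f = -1 - (-14) = 13, not 15 — violated.
[2] g = -1, e = 3; -1 < 3 — satisfied.
[3] e + f + a = 3 + (-14) + (-9) = -20 — satisfied.
[4] values -11, 3, -9, -1 are pairwise distinct — satisfied.
[5] abs(3 - 8) = 5 — satisfied.
[6] g = -1 is in {-1, 2, -3} — satisfied.
[7] c = 8, and 8 ≠ 11 — satisfied.
[8] b * e = -11 * 3 = -33 — satisfied.
[9] g = -1 lies in [-5, 2] — satisfied.
[10] e * a = 3 * (-9) = -27 — satisfied.

Violated: 1.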